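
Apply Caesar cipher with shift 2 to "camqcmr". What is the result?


Caesar cipher: shift "camqcmr" by 2
  'c' (pos 2) + 2 = pos 4 = 'e'
  'a' (pos 0) + 2 = pos 2 = 'c'
  'm' (pos 12) + 2 = pos 14 = 'o'
  'q' (pos 16) + 2 = pos 18 = 's'
  'c' (pos 2) + 2 = pos 4 = 'e'
  'm' (pos 12) + 2 = pos 14 = 'o'
  'r' (pos 17) + 2 = pos 19 = 't'
Result: ecoseot

ecoseot


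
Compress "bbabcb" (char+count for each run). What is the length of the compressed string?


Input: bbabcb
Runs:
  'b' x 2 => "b2"
  'a' x 1 => "a1"
  'b' x 1 => "b1"
  'c' x 1 => "c1"
  'b' x 1 => "b1"
Compressed: "b2a1b1c1b1"
Compressed length: 10

10


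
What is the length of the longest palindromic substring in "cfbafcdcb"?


Input: "cfbafcdcb"
Checking substrings for palindromes:
  [5:8] "cdc" (len 3) => palindrome
Longest palindromic substring: "cdc" with length 3

3


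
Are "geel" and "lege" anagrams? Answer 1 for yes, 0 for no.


Strings: "geel", "lege"
Sorted first:  eegl
Sorted second: eegl
Sorted forms match => anagrams

1


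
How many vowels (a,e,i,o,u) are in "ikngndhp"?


Input: ikngndhp
Checking each character:
  'i' at position 0: vowel (running total: 1)
  'k' at position 1: consonant
  'n' at position 2: consonant
  'g' at position 3: consonant
  'n' at position 4: consonant
  'd' at position 5: consonant
  'h' at position 6: consonant
  'p' at position 7: consonant
Total vowels: 1

1


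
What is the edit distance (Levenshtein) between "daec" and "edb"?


Computing edit distance: "daec" -> "edb"
DP table:
           e    d    b
      0    1    2    3
  d   1    1    1    2
  a   2    2    2    2
  e   3    2    3    3
  c   4    3    3    4
Edit distance = dp[4][3] = 4

4


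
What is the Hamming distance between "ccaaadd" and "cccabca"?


Comparing "ccaaadd" and "cccabca" position by position:
  Position 0: 'c' vs 'c' => same
  Position 1: 'c' vs 'c' => same
  Position 2: 'a' vs 'c' => differ
  Position 3: 'a' vs 'a' => same
  Position 4: 'a' vs 'b' => differ
  Position 5: 'd' vs 'c' => differ
  Position 6: 'd' vs 'a' => differ
Total differences (Hamming distance): 4

4


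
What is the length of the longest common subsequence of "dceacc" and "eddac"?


LCS of "dceacc" and "eddac"
DP table:
           e    d    d    a    c
      0    0    0    0    0    0
  d   0    0    1    1    1    1
  c   0    0    1    1    1    2
  e   0    1    1    1    1    2
  a   0    1    1    1    2    2
  c   0    1    1    1    2    3
  c   0    1    1    1    2    3
LCS length = dp[6][5] = 3

3


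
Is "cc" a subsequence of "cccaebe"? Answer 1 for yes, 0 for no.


Check if "cc" is a subsequence of "cccaebe"
Greedy scan:
  Position 0 ('c'): matches sub[0] = 'c'
  Position 1 ('c'): matches sub[1] = 'c'
  Position 2 ('c'): no match needed
  Position 3 ('a'): no match needed
  Position 4 ('e'): no match needed
  Position 5 ('b'): no match needed
  Position 6 ('e'): no match needed
All 2 characters matched => is a subsequence

1


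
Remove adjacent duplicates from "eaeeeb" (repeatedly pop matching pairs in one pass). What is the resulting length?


Input: eaeeeb
Stack-based adjacent duplicate removal:
  Read 'e': push. Stack: e
  Read 'a': push. Stack: ea
  Read 'e': push. Stack: eae
  Read 'e': matches stack top 'e' => pop. Stack: ea
  Read 'e': push. Stack: eae
  Read 'b': push. Stack: eaeb
Final stack: "eaeb" (length 4)

4


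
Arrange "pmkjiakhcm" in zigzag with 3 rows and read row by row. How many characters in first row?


Zigzag "pmkjiakhcm" into 3 rows:
Placing characters:
  'p' => row 0
  'm' => row 1
  'k' => row 2
  'j' => row 1
  'i' => row 0
  'a' => row 1
  'k' => row 2
  'h' => row 1
  'c' => row 0
  'm' => row 1
Rows:
  Row 0: "pic"
  Row 1: "mjahm"
  Row 2: "kk"
First row length: 3

3


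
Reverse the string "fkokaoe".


Input: fkokaoe
Reading characters right to left:
  Position 6: 'e'
  Position 5: 'o'
  Position 4: 'a'
  Position 3: 'k'
  Position 2: 'o'
  Position 1: 'k'
  Position 0: 'f'
Reversed: eoakokf

eoakokf


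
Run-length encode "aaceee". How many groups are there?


Input: aaceee
Scanning for consecutive runs:
  Group 1: 'a' x 2 (positions 0-1)
  Group 2: 'c' x 1 (positions 2-2)
  Group 3: 'e' x 3 (positions 3-5)
Total groups: 3

3


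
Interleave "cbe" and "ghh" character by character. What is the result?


Interleaving "cbe" and "ghh":
  Position 0: 'c' from first, 'g' from second => "cg"
  Position 1: 'b' from first, 'h' from second => "bh"
  Position 2: 'e' from first, 'h' from second => "eh"
Result: cgbheh

cgbheh


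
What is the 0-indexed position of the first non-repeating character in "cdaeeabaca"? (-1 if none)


Input: cdaeeabaca
Character frequencies:
  'a': 4
  'b': 1
  'c': 2
  'd': 1
  'e': 2
Scanning left to right for freq == 1:
  Position 0 ('c'): freq=2, skip
  Position 1 ('d'): unique! => answer = 1

1


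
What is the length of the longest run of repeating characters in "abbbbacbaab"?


Input: "abbbbacbaab"
Scanning for longest run:
  Position 1 ('b'): new char, reset run to 1
  Position 2 ('b'): continues run of 'b', length=2
  Position 3 ('b'): continues run of 'b', length=3
  Position 4 ('b'): continues run of 'b', length=4
  Position 5 ('a'): new char, reset run to 1
  Position 6 ('c'): new char, reset run to 1
  Position 7 ('b'): new char, reset run to 1
  Position 8 ('a'): new char, reset run to 1
  Position 9 ('a'): continues run of 'a', length=2
  Position 10 ('b'): new char, reset run to 1
Longest run: 'b' with length 4

4


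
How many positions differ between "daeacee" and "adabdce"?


Comparing "daeacee" and "adabdce" position by position:
  Position 0: 'd' vs 'a' => DIFFER
  Position 1: 'a' vs 'd' => DIFFER
  Position 2: 'e' vs 'a' => DIFFER
  Position 3: 'a' vs 'b' => DIFFER
  Position 4: 'c' vs 'd' => DIFFER
  Position 5: 'e' vs 'c' => DIFFER
  Position 6: 'e' vs 'e' => same
Positions that differ: 6

6


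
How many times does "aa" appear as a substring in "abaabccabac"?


Searching for "aa" in "abaabccabac"
Scanning each position:
  Position 0: "ab" => no
  Position 1: "ba" => no
  Position 2: "aa" => MATCH
  Position 3: "ab" => no
  Position 4: "bc" => no
  Position 5: "cc" => no
  Position 6: "ca" => no
  Position 7: "ab" => no
  Position 8: "ba" => no
  Position 9: "ac" => no
Total occurrences: 1

1


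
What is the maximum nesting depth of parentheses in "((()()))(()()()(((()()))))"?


Input: "((()()))(()()()(((()()))))"
Tracking depth:
  Position 0 '(': depth becomes 1
  Position 1 '(': depth becomes 2
  Position 2 '(': depth becomes 3
  Position 3 ')': depth becomes 2
  Position 4 '(': depth becomes 3
  Position 5 ')': depth becomes 2
  Position 6 ')': depth becomes 1
  Position 7 ')': depth becomes 0
  Position 8 '(': depth becomes 1
  Position 9 '(': depth becomes 2
  Position 10 ')': depth becomes 1
  Position 11 '(': depth becomes 2
  Position 12 ')': depth becomes 1
  Position 13 '(': depth becomes 2
  Position 14 ')': depth becomes 1
  Position 15 '(': depth becomes 2
  Position 16 '(': depth becomes 3
  Position 17 '(': depth becomes 4
  Position 18 '(': depth becomes 5
  Position 19 ')': depth becomes 4
  Position 20 '(': depth becomes 5
  Position 21 ')': depth becomes 4
  Position 22 ')': depth becomes 3
  Position 23 ')': depth becomes 2
  Position 24 ')': depth becomes 1
  Position 25 ')': depth becomes 0
Maximum depth reached: 5

5


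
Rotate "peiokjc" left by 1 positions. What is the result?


Input: "peiokjc", rotate left by 1
First 1 characters: "p"
Remaining characters: "eiokjc"
Concatenate remaining + first: "eiokjc" + "p" = "eiokjcp"

eiokjcp


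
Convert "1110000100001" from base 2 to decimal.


Input: "1110000100001" in base 2
Positional expansion:
  Digit '1' (value 1) x 2^12 = 4096
  Digit '1' (value 1) x 2^11 = 2048
  Digit '1' (value 1) x 2^10 = 1024
  Digit '0' (value 0) x 2^9 = 0
  Digit '0' (value 0) x 2^8 = 0
  Digit '0' (value 0) x 2^7 = 0
  Digit '0' (value 0) x 2^6 = 0
  Digit '1' (value 1) x 2^5 = 32
  Digit '0' (value 0) x 2^4 = 0
  Digit '0' (value 0) x 2^3 = 0
  Digit '0' (value 0) x 2^2 = 0
  Digit '0' (value 0) x 2^1 = 0
  Digit '1' (value 1) x 2^0 = 1
Sum = 7201

7201


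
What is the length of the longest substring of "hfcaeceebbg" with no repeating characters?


Input: "hfcaeceebbg"
Sliding window (track last position of each char):
  Position 0 ('h'): window [0,0] length 1 -- new best
  Position 1 ('f'): window [0,1] length 2 -- new best
  Position 2 ('c'): window [0,2] length 3 -- new best
  Position 3 ('a'): window [0,3] length 4 -- new best
  Position 4 ('e'): window [0,4] length 5 -- new best
  Position 5 ('c'): repeat (last at 2), move window start to 3
  Position 5 ('c'): window [3,5] length 3
  Position 6 ('e'): repeat (last at 4), move window start to 5
  Position 6 ('e'): window [5,6] length 2
  Position 7 ('e'): repeat (last at 6), move window start to 7
  Position 7 ('e'): window [7,7] length 1
  Position 8 ('b'): window [7,8] length 2
  Position 9 ('b'): repeat (last at 8), move window start to 9
  Position 9 ('b'): window [9,9] length 1
  Position 10 ('g'): window [9,10] length 2
Longest substring with no repeats: "hfcae" with length 5

5


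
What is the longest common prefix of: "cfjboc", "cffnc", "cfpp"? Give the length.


Words: cfjboc, cffnc, cfpp
  Position 0: all 'c' => match
  Position 1: all 'f' => match
  Position 2: ('j', 'f', 'p') => mismatch, stop
LCP = "cf" (length 2)

2


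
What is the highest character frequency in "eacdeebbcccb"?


Input: eacdeebbcccb
Character counts:
  'a': 1
  'b': 3
  'c': 4
  'd': 1
  'e': 3
Maximum frequency: 4

4


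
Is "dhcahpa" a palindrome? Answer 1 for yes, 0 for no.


Input: dhcahpa
Reversed: aphachd
  Compare pos 0 ('d') with pos 6 ('a'): MISMATCH
  Compare pos 1 ('h') with pos 5 ('p'): MISMATCH
  Compare pos 2 ('c') with pos 4 ('h'): MISMATCH
Result: not a palindrome

0


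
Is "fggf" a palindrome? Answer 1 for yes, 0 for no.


Input: fggf
Reversed: fggf
  Compare pos 0 ('f') with pos 3 ('f'): match
  Compare pos 1 ('g') with pos 2 ('g'): match
Result: palindrome

1


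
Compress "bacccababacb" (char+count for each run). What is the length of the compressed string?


Input: bacccababacb
Runs:
  'b' x 1 => "b1"
  'a' x 1 => "a1"
  'c' x 3 => "c3"
  'a' x 1 => "a1"
  'b' x 1 => "b1"
  'a' x 1 => "a1"
  'b' x 1 => "b1"
  'a' x 1 => "a1"
  'c' x 1 => "c1"
  'b' x 1 => "b1"
Compressed: "b1a1c3a1b1a1b1a1c1b1"
Compressed length: 20

20


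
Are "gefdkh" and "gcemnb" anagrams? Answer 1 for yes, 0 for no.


Strings: "gefdkh", "gcemnb"
Sorted first:  defghk
Sorted second: bcegmn
Differ at position 0: 'd' vs 'b' => not anagrams

0


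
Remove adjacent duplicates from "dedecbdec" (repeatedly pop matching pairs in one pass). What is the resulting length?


Input: dedecbdec
Stack-based adjacent duplicate removal:
  Read 'd': push. Stack: d
  Read 'e': push. Stack: de
  Read 'd': push. Stack: ded
  Read 'e': push. Stack: dede
  Read 'c': push. Stack: dedec
  Read 'b': push. Stack: dedecb
  Read 'd': push. Stack: dedecbd
  Read 'e': push. Stack: dedecbde
  Read 'c': push. Stack: dedecbdec
Final stack: "dedecbdec" (length 9)

9


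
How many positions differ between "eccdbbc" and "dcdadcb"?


Comparing "eccdbbc" and "dcdadcb" position by position:
  Position 0: 'e' vs 'd' => DIFFER
  Position 1: 'c' vs 'c' => same
  Position 2: 'c' vs 'd' => DIFFER
  Position 3: 'd' vs 'a' => DIFFER
  Position 4: 'b' vs 'd' => DIFFER
  Position 5: 'b' vs 'c' => DIFFER
  Position 6: 'c' vs 'b' => DIFFER
Positions that differ: 6

6


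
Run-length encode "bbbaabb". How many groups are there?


Input: bbbaabb
Scanning for consecutive runs:
  Group 1: 'b' x 3 (positions 0-2)
  Group 2: 'a' x 2 (positions 3-4)
  Group 3: 'b' x 2 (positions 5-6)
Total groups: 3

3


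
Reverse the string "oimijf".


Input: oimijf
Reading characters right to left:
  Position 5: 'f'
  Position 4: 'j'
  Position 3: 'i'
  Position 2: 'm'
  Position 1: 'i'
  Position 0: 'o'
Reversed: fjimio

fjimio


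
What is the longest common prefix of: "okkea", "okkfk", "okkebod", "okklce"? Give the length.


Words: okkea, okkfk, okkebod, okklce
  Position 0: all 'o' => match
  Position 1: all 'k' => match
  Position 2: all 'k' => match
  Position 3: ('e', 'f', 'e', 'l') => mismatch, stop
LCP = "okk" (length 3)

3


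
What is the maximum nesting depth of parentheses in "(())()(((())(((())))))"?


Input: "(())()(((())(((())))))"
Tracking depth:
  Position 0 '(': depth becomes 1
  Position 1 '(': depth becomes 2
  Position 2 ')': depth becomes 1
  Position 3 ')': depth becomes 0
  Position 4 '(': depth becomes 1
  Position 5 ')': depth becomes 0
  Position 6 '(': depth becomes 1
  Position 7 '(': depth becomes 2
  Position 8 '(': depth becomes 3
  Position 9 '(': depth becomes 4
  Position 10 ')': depth becomes 3
  Position 11 ')': depth becomes 2
  Position 12 '(': depth becomes 3
  Position 13 '(': depth becomes 4
  Position 14 '(': depth becomes 5
  Position 15 '(': depth becomes 6
  Position 16 ')': depth becomes 5
  Position 17 ')': depth becomes 4
  Position 18 ')': depth becomes 3
  Position 19 ')': depth becomes 2
  Position 20 ')': depth becomes 1
  Position 21 ')': depth becomes 0
Maximum depth reached: 6

6


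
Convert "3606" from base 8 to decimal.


Input: "3606" in base 8
Positional expansion:
  Digit '3' (value 3) x 8^3 = 1536
  Digit '6' (value 6) x 8^2 = 384
  Digit '0' (value 0) x 8^1 = 0
  Digit '6' (value 6) x 8^0 = 6
Sum = 1926

1926


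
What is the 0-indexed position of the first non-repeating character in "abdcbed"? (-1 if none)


Input: abdcbed
Character frequencies:
  'a': 1
  'b': 2
  'c': 1
  'd': 2
  'e': 1
Scanning left to right for freq == 1:
  Position 0 ('a'): unique! => answer = 0

0


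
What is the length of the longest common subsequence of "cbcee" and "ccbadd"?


LCS of "cbcee" and "ccbadd"
DP table:
           c    c    b    a    d    d
      0    0    0    0    0    0    0
  c   0    1    1    1    1    1    1
  b   0    1    1    2    2    2    2
  c   0    1    2    2    2    2    2
  e   0    1    2    2    2    2    2
  e   0    1    2    2    2    2    2
LCS length = dp[5][6] = 2

2


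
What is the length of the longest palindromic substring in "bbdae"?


Input: "bbdae"
Checking substrings for palindromes:
  [0:2] "bb" (len 2) => palindrome
Longest palindromic substring: "bb" with length 2

2


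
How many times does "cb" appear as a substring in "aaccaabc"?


Searching for "cb" in "aaccaabc"
Scanning each position:
  Position 0: "aa" => no
  Position 1: "ac" => no
  Position 2: "cc" => no
  Position 3: "ca" => no
  Position 4: "aa" => no
  Position 5: "ab" => no
  Position 6: "bc" => no
Total occurrences: 0

0


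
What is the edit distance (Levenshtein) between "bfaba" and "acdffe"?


Computing edit distance: "bfaba" -> "acdffe"
DP table:
           a    c    d    f    f    e
      0    1    2    3    4    5    6
  b   1    1    2    3    4    5    6
  f   2    2    2    3    3    4    5
  a   3    2    3    3    4    4    5
  b   4    3    3    4    4    5    5
  a   5    4    4    4    5    5    6
Edit distance = dp[5][6] = 6

6


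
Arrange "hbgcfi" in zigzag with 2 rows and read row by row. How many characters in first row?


Zigzag "hbgcfi" into 2 rows:
Placing characters:
  'h' => row 0
  'b' => row 1
  'g' => row 0
  'c' => row 1
  'f' => row 0
  'i' => row 1
Rows:
  Row 0: "hgf"
  Row 1: "bci"
First row length: 3

3


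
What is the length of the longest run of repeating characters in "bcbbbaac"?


Input: "bcbbbaac"
Scanning for longest run:
  Position 1 ('c'): new char, reset run to 1
  Position 2 ('b'): new char, reset run to 1
  Position 3 ('b'): continues run of 'b', length=2
  Position 4 ('b'): continues run of 'b', length=3
  Position 5 ('a'): new char, reset run to 1
  Position 6 ('a'): continues run of 'a', length=2
  Position 7 ('c'): new char, reset run to 1
Longest run: 'b' with length 3

3


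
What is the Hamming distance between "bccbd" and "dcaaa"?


Comparing "bccbd" and "dcaaa" position by position:
  Position 0: 'b' vs 'd' => differ
  Position 1: 'c' vs 'c' => same
  Position 2: 'c' vs 'a' => differ
  Position 3: 'b' vs 'a' => differ
  Position 4: 'd' vs 'a' => differ
Total differences (Hamming distance): 4

4


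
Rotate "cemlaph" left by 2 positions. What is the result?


Input: "cemlaph", rotate left by 2
First 2 characters: "ce"
Remaining characters: "mlaph"
Concatenate remaining + first: "mlaph" + "ce" = "mlaphce"

mlaphce


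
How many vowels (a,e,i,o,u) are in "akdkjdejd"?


Input: akdkjdejd
Checking each character:
  'a' at position 0: vowel (running total: 1)
  'k' at position 1: consonant
  'd' at position 2: consonant
  'k' at position 3: consonant
  'j' at position 4: consonant
  'd' at position 5: consonant
  'e' at position 6: vowel (running total: 2)
  'j' at position 7: consonant
  'd' at position 8: consonant
Total vowels: 2

2


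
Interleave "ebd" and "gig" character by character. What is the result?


Interleaving "ebd" and "gig":
  Position 0: 'e' from first, 'g' from second => "eg"
  Position 1: 'b' from first, 'i' from second => "bi"
  Position 2: 'd' from first, 'g' from second => "dg"
Result: egbidg

egbidg


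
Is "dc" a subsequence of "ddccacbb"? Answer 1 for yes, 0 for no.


Check if "dc" is a subsequence of "ddccacbb"
Greedy scan:
  Position 0 ('d'): matches sub[0] = 'd'
  Position 1 ('d'): no match needed
  Position 2 ('c'): matches sub[1] = 'c'
  Position 3 ('c'): no match needed
  Position 4 ('a'): no match needed
  Position 5 ('c'): no match needed
  Position 6 ('b'): no match needed
  Position 7 ('b'): no match needed
All 2 characters matched => is a subsequence

1


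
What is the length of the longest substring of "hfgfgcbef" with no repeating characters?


Input: "hfgfgcbef"
Sliding window (track last position of each char):
  Position 0 ('h'): window [0,0] length 1 -- new best
  Position 1 ('f'): window [0,1] length 2 -- new best
  Position 2 ('g'): window [0,2] length 3 -- new best
  Position 3 ('f'): repeat (last at 1), move window start to 2
  Position 3 ('f'): window [2,3] length 2
  Position 4 ('g'): repeat (last at 2), move window start to 3
  Position 4 ('g'): window [3,4] length 2
  Position 5 ('c'): window [3,5] length 3
  Position 6 ('b'): window [3,6] length 4 -- new best
  Position 7 ('e'): window [3,7] length 5 -- new best
  Position 8 ('f'): repeat (last at 3), move window start to 4
  Position 8 ('f'): window [4,8] length 5
Longest substring with no repeats: "fgcbe" with length 5

5


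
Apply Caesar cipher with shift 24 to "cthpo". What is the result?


Caesar cipher: shift "cthpo" by 24
  'c' (pos 2) + 24 = pos 0 = 'a'
  't' (pos 19) + 24 = pos 17 = 'r'
  'h' (pos 7) + 24 = pos 5 = 'f'
  'p' (pos 15) + 24 = pos 13 = 'n'
  'o' (pos 14) + 24 = pos 12 = 'm'
Result: arfnm

arfnm


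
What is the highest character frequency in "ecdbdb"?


Input: ecdbdb
Character counts:
  'b': 2
  'c': 1
  'd': 2
  'e': 1
Maximum frequency: 2

2


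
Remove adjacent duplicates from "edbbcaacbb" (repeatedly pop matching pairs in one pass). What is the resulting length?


Input: edbbcaacbb
Stack-based adjacent duplicate removal:
  Read 'e': push. Stack: e
  Read 'd': push. Stack: ed
  Read 'b': push. Stack: edb
  Read 'b': matches stack top 'b' => pop. Stack: ed
  Read 'c': push. Stack: edc
  Read 'a': push. Stack: edca
  Read 'a': matches stack top 'a' => pop. Stack: edc
  Read 'c': matches stack top 'c' => pop. Stack: ed
  Read 'b': push. Stack: edb
  Read 'b': matches stack top 'b' => pop. Stack: ed
Final stack: "ed" (length 2)

2


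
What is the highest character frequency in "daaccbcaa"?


Input: daaccbcaa
Character counts:
  'a': 4
  'b': 1
  'c': 3
  'd': 1
Maximum frequency: 4

4


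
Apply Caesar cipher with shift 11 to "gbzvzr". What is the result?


Caesar cipher: shift "gbzvzr" by 11
  'g' (pos 6) + 11 = pos 17 = 'r'
  'b' (pos 1) + 11 = pos 12 = 'm'
  'z' (pos 25) + 11 = pos 10 = 'k'
  'v' (pos 21) + 11 = pos 6 = 'g'
  'z' (pos 25) + 11 = pos 10 = 'k'
  'r' (pos 17) + 11 = pos 2 = 'c'
Result: rmkgkc

rmkgkc


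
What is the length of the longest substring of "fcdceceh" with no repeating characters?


Input: "fcdceceh"
Sliding window (track last position of each char):
  Position 0 ('f'): window [0,0] length 1 -- new best
  Position 1 ('c'): window [0,1] length 2 -- new best
  Position 2 ('d'): window [0,2] length 3 -- new best
  Position 3 ('c'): repeat (last at 1), move window start to 2
  Position 3 ('c'): window [2,3] length 2
  Position 4 ('e'): window [2,4] length 3
  Position 5 ('c'): repeat (last at 3), move window start to 4
  Position 5 ('c'): window [4,5] length 2
  Position 6 ('e'): repeat (last at 4), move window start to 5
  Position 6 ('e'): window [5,6] length 2
  Position 7 ('h'): window [5,7] length 3
Longest substring with no repeats: "fcd" with length 3

3


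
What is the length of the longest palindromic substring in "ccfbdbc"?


Input: "ccfbdbc"
Checking substrings for palindromes:
  [3:6] "bdb" (len 3) => palindrome
  [0:2] "cc" (len 2) => palindrome
Longest palindromic substring: "bdb" with length 3

3


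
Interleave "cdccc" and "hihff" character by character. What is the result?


Interleaving "cdccc" and "hihff":
  Position 0: 'c' from first, 'h' from second => "ch"
  Position 1: 'd' from first, 'i' from second => "di"
  Position 2: 'c' from first, 'h' from second => "ch"
  Position 3: 'c' from first, 'f' from second => "cf"
  Position 4: 'c' from first, 'f' from second => "cf"
Result: chdichcfcf

chdichcfcf


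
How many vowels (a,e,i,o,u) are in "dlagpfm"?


Input: dlagpfm
Checking each character:
  'd' at position 0: consonant
  'l' at position 1: consonant
  'a' at position 2: vowel (running total: 1)
  'g' at position 3: consonant
  'p' at position 4: consonant
  'f' at position 5: consonant
  'm' at position 6: consonant
Total vowels: 1

1


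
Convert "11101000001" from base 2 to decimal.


Input: "11101000001" in base 2
Positional expansion:
  Digit '1' (value 1) x 2^10 = 1024
  Digit '1' (value 1) x 2^9 = 512
  Digit '1' (value 1) x 2^8 = 256
  Digit '0' (value 0) x 2^7 = 0
  Digit '1' (value 1) x 2^6 = 64
  Digit '0' (value 0) x 2^5 = 0
  Digit '0' (value 0) x 2^4 = 0
  Digit '0' (value 0) x 2^3 = 0
  Digit '0' (value 0) x 2^2 = 0
  Digit '0' (value 0) x 2^1 = 0
  Digit '1' (value 1) x 2^0 = 1
Sum = 1857

1857


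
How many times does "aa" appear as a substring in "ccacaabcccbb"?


Searching for "aa" in "ccacaabcccbb"
Scanning each position:
  Position 0: "cc" => no
  Position 1: "ca" => no
  Position 2: "ac" => no
  Position 3: "ca" => no
  Position 4: "aa" => MATCH
  Position 5: "ab" => no
  Position 6: "bc" => no
  Position 7: "cc" => no
  Position 8: "cc" => no
  Position 9: "cb" => no
  Position 10: "bb" => no
Total occurrences: 1

1


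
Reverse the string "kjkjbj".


Input: kjkjbj
Reading characters right to left:
  Position 5: 'j'
  Position 4: 'b'
  Position 3: 'j'
  Position 2: 'k'
  Position 1: 'j'
  Position 0: 'k'
Reversed: jbjkjk

jbjkjk


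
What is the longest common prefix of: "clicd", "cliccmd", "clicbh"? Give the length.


Words: clicd, cliccmd, clicbh
  Position 0: all 'c' => match
  Position 1: all 'l' => match
  Position 2: all 'i' => match
  Position 3: all 'c' => match
  Position 4: ('d', 'c', 'b') => mismatch, stop
LCP = "clic" (length 4)

4


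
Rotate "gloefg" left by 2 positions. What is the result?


Input: "gloefg", rotate left by 2
First 2 characters: "gl"
Remaining characters: "oefg"
Concatenate remaining + first: "oefg" + "gl" = "oefggl"

oefggl


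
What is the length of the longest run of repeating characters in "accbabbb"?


Input: "accbabbb"
Scanning for longest run:
  Position 1 ('c'): new char, reset run to 1
  Position 2 ('c'): continues run of 'c', length=2
  Position 3 ('b'): new char, reset run to 1
  Position 4 ('a'): new char, reset run to 1
  Position 5 ('b'): new char, reset run to 1
  Position 6 ('b'): continues run of 'b', length=2
  Position 7 ('b'): continues run of 'b', length=3
Longest run: 'b' with length 3

3


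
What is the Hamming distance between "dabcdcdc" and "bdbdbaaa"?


Comparing "dabcdcdc" and "bdbdbaaa" position by position:
  Position 0: 'd' vs 'b' => differ
  Position 1: 'a' vs 'd' => differ
  Position 2: 'b' vs 'b' => same
  Position 3: 'c' vs 'd' => differ
  Position 4: 'd' vs 'b' => differ
  Position 5: 'c' vs 'a' => differ
  Position 6: 'd' vs 'a' => differ
  Position 7: 'c' vs 'a' => differ
Total differences (Hamming distance): 7

7


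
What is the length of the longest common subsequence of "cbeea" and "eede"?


LCS of "cbeea" and "eede"
DP table:
           e    e    d    e
      0    0    0    0    0
  c   0    0    0    0    0
  b   0    0    0    0    0
  e   0    1    1    1    1
  e   0    1    2    2    2
  a   0    1    2    2    2
LCS length = dp[5][4] = 2

2


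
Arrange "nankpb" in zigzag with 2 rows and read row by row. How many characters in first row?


Zigzag "nankpb" into 2 rows:
Placing characters:
  'n' => row 0
  'a' => row 1
  'n' => row 0
  'k' => row 1
  'p' => row 0
  'b' => row 1
Rows:
  Row 0: "nnp"
  Row 1: "akb"
First row length: 3

3


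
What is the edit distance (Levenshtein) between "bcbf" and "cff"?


Computing edit distance: "bcbf" -> "cff"
DP table:
           c    f    f
      0    1    2    3
  b   1    1    2    3
  c   2    1    2    3
  b   3    2    2    3
  f   4    3    2    2
Edit distance = dp[4][3] = 2

2


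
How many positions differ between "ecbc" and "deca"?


Comparing "ecbc" and "deca" position by position:
  Position 0: 'e' vs 'd' => DIFFER
  Position 1: 'c' vs 'e' => DIFFER
  Position 2: 'b' vs 'c' => DIFFER
  Position 3: 'c' vs 'a' => DIFFER
Positions that differ: 4

4


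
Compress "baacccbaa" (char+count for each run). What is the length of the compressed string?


Input: baacccbaa
Runs:
  'b' x 1 => "b1"
  'a' x 2 => "a2"
  'c' x 3 => "c3"
  'b' x 1 => "b1"
  'a' x 2 => "a2"
Compressed: "b1a2c3b1a2"
Compressed length: 10

10


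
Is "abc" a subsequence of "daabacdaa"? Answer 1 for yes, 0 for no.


Check if "abc" is a subsequence of "daabacdaa"
Greedy scan:
  Position 0 ('d'): no match needed
  Position 1 ('a'): matches sub[0] = 'a'
  Position 2 ('a'): no match needed
  Position 3 ('b'): matches sub[1] = 'b'
  Position 4 ('a'): no match needed
  Position 5 ('c'): matches sub[2] = 'c'
  Position 6 ('d'): no match needed
  Position 7 ('a'): no match needed
  Position 8 ('a'): no match needed
All 3 characters matched => is a subsequence

1


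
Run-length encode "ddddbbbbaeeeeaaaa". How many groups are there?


Input: ddddbbbbaeeeeaaaa
Scanning for consecutive runs:
  Group 1: 'd' x 4 (positions 0-3)
  Group 2: 'b' x 4 (positions 4-7)
  Group 3: 'a' x 1 (positions 8-8)
  Group 4: 'e' x 4 (positions 9-12)
  Group 5: 'a' x 4 (positions 13-16)
Total groups: 5

5


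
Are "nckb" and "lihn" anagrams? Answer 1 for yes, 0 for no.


Strings: "nckb", "lihn"
Sorted first:  bckn
Sorted second: hiln
Differ at position 0: 'b' vs 'h' => not anagrams

0


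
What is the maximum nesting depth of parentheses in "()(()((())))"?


Input: "()(()((())))"
Tracking depth:
  Position 0 '(': depth becomes 1
  Position 1 ')': depth becomes 0
  Position 2 '(': depth becomes 1
  Position 3 '(': depth becomes 2
  Position 4 ')': depth becomes 1
  Position 5 '(': depth becomes 2
  Position 6 '(': depth becomes 3
  Position 7 '(': depth becomes 4
  Position 8 ')': depth becomes 3
  Position 9 ')': depth becomes 2
  Position 10 ')': depth becomes 1
  Position 11 ')': depth becomes 0
Maximum depth reached: 4

4


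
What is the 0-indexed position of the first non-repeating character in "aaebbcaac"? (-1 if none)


Input: aaebbcaac
Character frequencies:
  'a': 4
  'b': 2
  'c': 2
  'e': 1
Scanning left to right for freq == 1:
  Position 0 ('a'): freq=4, skip
  Position 1 ('a'): freq=4, skip
  Position 2 ('e'): unique! => answer = 2

2


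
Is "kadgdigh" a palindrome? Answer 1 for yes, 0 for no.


Input: kadgdigh
Reversed: hgidgdak
  Compare pos 0 ('k') with pos 7 ('h'): MISMATCH
  Compare pos 1 ('a') with pos 6 ('g'): MISMATCH
  Compare pos 2 ('d') with pos 5 ('i'): MISMATCH
  Compare pos 3 ('g') with pos 4 ('d'): MISMATCH
Result: not a palindrome

0


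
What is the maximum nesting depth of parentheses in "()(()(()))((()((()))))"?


Input: "()(()(()))((()((()))))"
Tracking depth:
  Position 0 '(': depth becomes 1
  Position 1 ')': depth becomes 0
  Position 2 '(': depth becomes 1
  Position 3 '(': depth becomes 2
  Position 4 ')': depth becomes 1
  Position 5 '(': depth becomes 2
  Position 6 '(': depth becomes 3
  Position 7 ')': depth becomes 2
  Position 8 ')': depth becomes 1
  Position 9 ')': depth becomes 0
  Position 10 '(': depth becomes 1
  Position 11 '(': depth becomes 2
  Position 12 '(': depth becomes 3
  Position 13 ')': depth becomes 2
  Position 14 '(': depth becomes 3
  Position 15 '(': depth becomes 4
  Position 16 '(': depth becomes 5
  Position 17 ')': depth becomes 4
  Position 18 ')': depth becomes 3
  Position 19 ')': depth becomes 2
  Position 20 ')': depth becomes 1
  Position 21 ')': depth becomes 0
Maximum depth reached: 5

5


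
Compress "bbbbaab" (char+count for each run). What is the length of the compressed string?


Input: bbbbaab
Runs:
  'b' x 4 => "b4"
  'a' x 2 => "a2"
  'b' x 1 => "b1"
Compressed: "b4a2b1"
Compressed length: 6

6


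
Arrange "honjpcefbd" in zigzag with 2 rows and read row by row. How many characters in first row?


Zigzag "honjpcefbd" into 2 rows:
Placing characters:
  'h' => row 0
  'o' => row 1
  'n' => row 0
  'j' => row 1
  'p' => row 0
  'c' => row 1
  'e' => row 0
  'f' => row 1
  'b' => row 0
  'd' => row 1
Rows:
  Row 0: "hnpeb"
  Row 1: "ojcfd"
First row length: 5

5


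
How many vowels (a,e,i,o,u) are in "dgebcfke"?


Input: dgebcfke
Checking each character:
  'd' at position 0: consonant
  'g' at position 1: consonant
  'e' at position 2: vowel (running total: 1)
  'b' at position 3: consonant
  'c' at position 4: consonant
  'f' at position 5: consonant
  'k' at position 6: consonant
  'e' at position 7: vowel (running total: 2)
Total vowels: 2

2


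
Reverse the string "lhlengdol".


Input: lhlengdol
Reading characters right to left:
  Position 8: 'l'
  Position 7: 'o'
  Position 6: 'd'
  Position 5: 'g'
  Position 4: 'n'
  Position 3: 'e'
  Position 2: 'l'
  Position 1: 'h'
  Position 0: 'l'
Reversed: lodgnelhl

lodgnelhl


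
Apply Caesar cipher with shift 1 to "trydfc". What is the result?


Caesar cipher: shift "trydfc" by 1
  't' (pos 19) + 1 = pos 20 = 'u'
  'r' (pos 17) + 1 = pos 18 = 's'
  'y' (pos 24) + 1 = pos 25 = 'z'
  'd' (pos 3) + 1 = pos 4 = 'e'
  'f' (pos 5) + 1 = pos 6 = 'g'
  'c' (pos 2) + 1 = pos 3 = 'd'
Result: uszegd

uszegd


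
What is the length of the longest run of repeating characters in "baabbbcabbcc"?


Input: "baabbbcabbcc"
Scanning for longest run:
  Position 1 ('a'): new char, reset run to 1
  Position 2 ('a'): continues run of 'a', length=2
  Position 3 ('b'): new char, reset run to 1
  Position 4 ('b'): continues run of 'b', length=2
  Position 5 ('b'): continues run of 'b', length=3
  Position 6 ('c'): new char, reset run to 1
  Position 7 ('a'): new char, reset run to 1
  Position 8 ('b'): new char, reset run to 1
  Position 9 ('b'): continues run of 'b', length=2
  Position 10 ('c'): new char, reset run to 1
  Position 11 ('c'): continues run of 'c', length=2
Longest run: 'b' with length 3

3


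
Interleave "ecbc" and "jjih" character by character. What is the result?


Interleaving "ecbc" and "jjih":
  Position 0: 'e' from first, 'j' from second => "ej"
  Position 1: 'c' from first, 'j' from second => "cj"
  Position 2: 'b' from first, 'i' from second => "bi"
  Position 3: 'c' from first, 'h' from second => "ch"
Result: ejcjbich

ejcjbich


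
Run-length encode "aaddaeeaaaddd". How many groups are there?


Input: aaddaeeaaaddd
Scanning for consecutive runs:
  Group 1: 'a' x 2 (positions 0-1)
  Group 2: 'd' x 2 (positions 2-3)
  Group 3: 'a' x 1 (positions 4-4)
  Group 4: 'e' x 2 (positions 5-6)
  Group 5: 'a' x 3 (positions 7-9)
  Group 6: 'd' x 3 (positions 10-12)
Total groups: 6

6


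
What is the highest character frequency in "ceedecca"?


Input: ceedecca
Character counts:
  'a': 1
  'c': 3
  'd': 1
  'e': 3
Maximum frequency: 3

3


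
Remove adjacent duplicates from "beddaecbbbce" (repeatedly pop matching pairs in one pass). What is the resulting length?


Input: beddaecbbbce
Stack-based adjacent duplicate removal:
  Read 'b': push. Stack: b
  Read 'e': push. Stack: be
  Read 'd': push. Stack: bed
  Read 'd': matches stack top 'd' => pop. Stack: be
  Read 'a': push. Stack: bea
  Read 'e': push. Stack: beae
  Read 'c': push. Stack: beaec
  Read 'b': push. Stack: beaecb
  Read 'b': matches stack top 'b' => pop. Stack: beaec
  Read 'b': push. Stack: beaecb
  Read 'c': push. Stack: beaecbc
  Read 'e': push. Stack: beaecbce
Final stack: "beaecbce" (length 8)

8


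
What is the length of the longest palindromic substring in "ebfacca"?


Input: "ebfacca"
Checking substrings for palindromes:
  [3:7] "acca" (len 4) => palindrome
  [4:6] "cc" (len 2) => palindrome
Longest palindromic substring: "acca" with length 4

4


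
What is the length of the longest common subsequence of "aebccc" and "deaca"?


LCS of "aebccc" and "deaca"
DP table:
           d    e    a    c    a
      0    0    0    0    0    0
  a   0    0    0    1    1    1
  e   0    0    1    1    1    1
  b   0    0    1    1    1    1
  c   0    0    1    1    2    2
  c   0    0    1    1    2    2
  c   0    0    1    1    2    2
LCS length = dp[6][5] = 2

2


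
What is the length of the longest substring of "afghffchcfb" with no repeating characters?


Input: "afghffchcfb"
Sliding window (track last position of each char):
  Position 0 ('a'): window [0,0] length 1 -- new best
  Position 1 ('f'): window [0,1] length 2 -- new best
  Position 2 ('g'): window [0,2] length 3 -- new best
  Position 3 ('h'): window [0,3] length 4 -- new best
  Position 4 ('f'): repeat (last at 1), move window start to 2
  Position 4 ('f'): window [2,4] length 3
  Position 5 ('f'): repeat (last at 4), move window start to 5
  Position 5 ('f'): window [5,5] length 1
  Position 6 ('c'): window [5,6] length 2
  Position 7 ('h'): window [5,7] length 3
  Position 8 ('c'): repeat (last at 6), move window start to 7
  Position 8 ('c'): window [7,8] length 2
  Position 9 ('f'): window [7,9] length 3
  Position 10 ('b'): window [7,10] length 4
Longest substring with no repeats: "afgh" with length 4

4


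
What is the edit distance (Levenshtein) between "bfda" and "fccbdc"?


Computing edit distance: "bfda" -> "fccbdc"
DP table:
           f    c    c    b    d    c
      0    1    2    3    4    5    6
  b   1    1    2    3    3    4    5
  f   2    1    2    3    4    4    5
  d   3    2    2    3    4    4    5
  a   4    3    3    3    4    5    5
Edit distance = dp[4][6] = 5

5


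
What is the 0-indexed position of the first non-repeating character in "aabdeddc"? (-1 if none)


Input: aabdeddc
Character frequencies:
  'a': 2
  'b': 1
  'c': 1
  'd': 3
  'e': 1
Scanning left to right for freq == 1:
  Position 0 ('a'): freq=2, skip
  Position 1 ('a'): freq=2, skip
  Position 2 ('b'): unique! => answer = 2

2


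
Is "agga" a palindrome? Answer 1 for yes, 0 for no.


Input: agga
Reversed: agga
  Compare pos 0 ('a') with pos 3 ('a'): match
  Compare pos 1 ('g') with pos 2 ('g'): match
Result: palindrome

1


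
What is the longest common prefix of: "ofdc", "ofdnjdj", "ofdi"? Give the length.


Words: ofdc, ofdnjdj, ofdi
  Position 0: all 'o' => match
  Position 1: all 'f' => match
  Position 2: all 'd' => match
  Position 3: ('c', 'n', 'i') => mismatch, stop
LCP = "ofd" (length 3)

3


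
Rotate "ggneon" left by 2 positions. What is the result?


Input: "ggneon", rotate left by 2
First 2 characters: "gg"
Remaining characters: "neon"
Concatenate remaining + first: "neon" + "gg" = "neongg"

neongg


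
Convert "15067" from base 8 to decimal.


Input: "15067" in base 8
Positional expansion:
  Digit '1' (value 1) x 8^4 = 4096
  Digit '5' (value 5) x 8^3 = 2560
  Digit '0' (value 0) x 8^2 = 0
  Digit '6' (value 6) x 8^1 = 48
  Digit '7' (value 7) x 8^0 = 7
Sum = 6711

6711


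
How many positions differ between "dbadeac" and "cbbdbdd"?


Comparing "dbadeac" and "cbbdbdd" position by position:
  Position 0: 'd' vs 'c' => DIFFER
  Position 1: 'b' vs 'b' => same
  Position 2: 'a' vs 'b' => DIFFER
  Position 3: 'd' vs 'd' => same
  Position 4: 'e' vs 'b' => DIFFER
  Position 5: 'a' vs 'd' => DIFFER
  Position 6: 'c' vs 'd' => DIFFER
Positions that differ: 5

5


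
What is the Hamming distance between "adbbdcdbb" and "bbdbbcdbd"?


Comparing "adbbdcdbb" and "bbdbbcdbd" position by position:
  Position 0: 'a' vs 'b' => differ
  Position 1: 'd' vs 'b' => differ
  Position 2: 'b' vs 'd' => differ
  Position 3: 'b' vs 'b' => same
  Position 4: 'd' vs 'b' => differ
  Position 5: 'c' vs 'c' => same
  Position 6: 'd' vs 'd' => same
  Position 7: 'b' vs 'b' => same
  Position 8: 'b' vs 'd' => differ
Total differences (Hamming distance): 5

5


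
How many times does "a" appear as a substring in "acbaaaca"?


Searching for "a" in "acbaaaca"
Scanning each position:
  Position 0: "a" => MATCH
  Position 1: "c" => no
  Position 2: "b" => no
  Position 3: "a" => MATCH
  Position 4: "a" => MATCH
  Position 5: "a" => MATCH
  Position 6: "c" => no
  Position 7: "a" => MATCH
Total occurrences: 5

5


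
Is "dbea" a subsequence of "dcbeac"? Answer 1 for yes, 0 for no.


Check if "dbea" is a subsequence of "dcbeac"
Greedy scan:
  Position 0 ('d'): matches sub[0] = 'd'
  Position 1 ('c'): no match needed
  Position 2 ('b'): matches sub[1] = 'b'
  Position 3 ('e'): matches sub[2] = 'e'
  Position 4 ('a'): matches sub[3] = 'a'
  Position 5 ('c'): no match needed
All 4 characters matched => is a subsequence

1


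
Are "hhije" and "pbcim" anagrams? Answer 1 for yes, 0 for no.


Strings: "hhije", "pbcim"
Sorted first:  ehhij
Sorted second: bcimp
Differ at position 0: 'e' vs 'b' => not anagrams

0


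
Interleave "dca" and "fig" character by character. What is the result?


Interleaving "dca" and "fig":
  Position 0: 'd' from first, 'f' from second => "df"
  Position 1: 'c' from first, 'i' from second => "ci"
  Position 2: 'a' from first, 'g' from second => "ag"
Result: dfciag

dfciag


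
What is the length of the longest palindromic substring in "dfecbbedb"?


Input: "dfecbbedb"
Checking substrings for palindromes:
  [4:6] "bb" (len 2) => palindrome
Longest palindromic substring: "bb" with length 2

2


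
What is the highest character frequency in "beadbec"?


Input: beadbec
Character counts:
  'a': 1
  'b': 2
  'c': 1
  'd': 1
  'e': 2
Maximum frequency: 2

2


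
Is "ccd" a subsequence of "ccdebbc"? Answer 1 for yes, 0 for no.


Check if "ccd" is a subsequence of "ccdebbc"
Greedy scan:
  Position 0 ('c'): matches sub[0] = 'c'
  Position 1 ('c'): matches sub[1] = 'c'
  Position 2 ('d'): matches sub[2] = 'd'
  Position 3 ('e'): no match needed
  Position 4 ('b'): no match needed
  Position 5 ('b'): no match needed
  Position 6 ('c'): no match needed
All 3 characters matched => is a subsequence

1


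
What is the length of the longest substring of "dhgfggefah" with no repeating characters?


Input: "dhgfggefah"
Sliding window (track last position of each char):
  Position 0 ('d'): window [0,0] length 1 -- new best
  Position 1 ('h'): window [0,1] length 2 -- new best
  Position 2 ('g'): window [0,2] length 3 -- new best
  Position 3 ('f'): window [0,3] length 4 -- new best
  Position 4 ('g'): repeat (last at 2), move window start to 3
  Position 4 ('g'): window [3,4] length 2
  Position 5 ('g'): repeat (last at 4), move window start to 5
  Position 5 ('g'): window [5,5] length 1
  Position 6 ('e'): window [5,6] length 2
  Position 7 ('f'): window [5,7] length 3
  Position 8 ('a'): window [5,8] length 4
  Position 9 ('h'): window [5,9] length 5 -- new best
Longest substring with no repeats: "gefah" with length 5

5
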